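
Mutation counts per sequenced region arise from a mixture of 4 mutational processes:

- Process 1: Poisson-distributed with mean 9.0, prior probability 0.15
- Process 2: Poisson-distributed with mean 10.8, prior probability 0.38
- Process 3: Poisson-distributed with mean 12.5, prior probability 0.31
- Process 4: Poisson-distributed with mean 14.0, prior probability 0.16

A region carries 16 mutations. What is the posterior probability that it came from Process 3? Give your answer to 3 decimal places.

0.410

The responsibility of component k is π_k f_k(x) divided by Σ_j π_j f_j(x).
Poisson probabilities:
  L_1 = 0.0109297
  L_2 = 0.0334026
  L_3 = 0.063279
  L_4 = 0.0865578
Prior × likelihood for each component:
  π_1·L_1 = 0.15 × 0.0109297 = 0.00163946
  π_2·L_2 = 0.38 × 0.0334026 = 0.012693
  π_3·L_3 = 0.31 × 0.063279 = 0.0196165
  π_4·L_4 = 0.16 × 0.0865578 = 0.0138492
Denominator: 0.00163946 + 0.012693 + 0.0196165 + 0.0138492 = 0.0477982
Responsibility of Process 3: 0.0196165 / 0.0477982 ≈ 0.410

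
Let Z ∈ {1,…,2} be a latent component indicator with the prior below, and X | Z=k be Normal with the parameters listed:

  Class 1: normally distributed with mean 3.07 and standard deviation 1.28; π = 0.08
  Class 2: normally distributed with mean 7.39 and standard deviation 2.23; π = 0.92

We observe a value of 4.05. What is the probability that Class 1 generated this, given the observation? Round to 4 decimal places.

Apply Bayes' rule: the posterior for each component is proportional to its prior times its likelihood at x.
Component likelihoods at x = 4.05:
  L_1 = (1/(1.28·√(2π)))·exp(−(4.05−3.07)²/(2·1.28²)) = 0.311674·exp(-0.29309) = 0.232494
  L_2 = (1/(2.23·√(2π)))·exp(−(4.05−7.39)²/(2·2.23²)) = 0.178898·exp(-1.12164) = 0.0582752
Weight by the priors:
  π_1·L_1 = 0.08 × 0.232494 = 0.0185995
  π_2·L_2 = 0.92 × 0.0582752 = 0.0536131
Denominator: 0.0185995 + 0.0536131 = 0.0722127
P(Class 1 | the observation) ≈ 0.2576

0.2576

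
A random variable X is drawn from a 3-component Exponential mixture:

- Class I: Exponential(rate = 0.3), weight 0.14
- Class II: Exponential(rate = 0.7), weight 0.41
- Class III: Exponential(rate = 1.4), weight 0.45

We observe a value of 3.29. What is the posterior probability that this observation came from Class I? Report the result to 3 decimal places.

Apply Bayes' rule: the posterior for each component is proportional to its prior times its likelihood at x.
Component likelihoods at x = 3.29:
  f_I = 0.111808
  f_II = 0.069971
  f_III = 0.0139884
Unnormalised posteriors:
  π_I·f_I = 0.14 × 0.111808 = 0.0156531
  π_II·f_II = 0.41 × 0.069971 = 0.0286881
  π_III·f_III = 0.45 × 0.0139884 = 0.00629477
Denominator: 0.0156531 + 0.0286881 + 0.00629477 = 0.050636
P(Class I | the observation) = 0.0156531 / 0.050636 ≈ 0.309

0.309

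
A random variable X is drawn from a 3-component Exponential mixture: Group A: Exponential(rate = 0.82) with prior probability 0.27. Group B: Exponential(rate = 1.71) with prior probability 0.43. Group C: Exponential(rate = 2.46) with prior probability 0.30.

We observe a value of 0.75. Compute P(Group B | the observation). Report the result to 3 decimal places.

The responsibility of component k is P(Z=k) f_k(x) divided by Σ_j P(Z=j) f_j(x).
Exponential densities:
  p_A = 0.443326
  p_B = 0.474257
  p_C = 0.388742
Weight by the priors:
  P(Z=A)·p_A = 0.27 × 0.443326 = 0.119698
  P(Z=B)·p_B = 0.43 × 0.474257 = 0.20393
  P(Z=C)·p_C = 0.30 × 0.388742 = 0.116623
Evidence: 0.119698 + 0.20393 + 0.116623 = 0.440251
P(Group B | x) ≈ 0.463

0.463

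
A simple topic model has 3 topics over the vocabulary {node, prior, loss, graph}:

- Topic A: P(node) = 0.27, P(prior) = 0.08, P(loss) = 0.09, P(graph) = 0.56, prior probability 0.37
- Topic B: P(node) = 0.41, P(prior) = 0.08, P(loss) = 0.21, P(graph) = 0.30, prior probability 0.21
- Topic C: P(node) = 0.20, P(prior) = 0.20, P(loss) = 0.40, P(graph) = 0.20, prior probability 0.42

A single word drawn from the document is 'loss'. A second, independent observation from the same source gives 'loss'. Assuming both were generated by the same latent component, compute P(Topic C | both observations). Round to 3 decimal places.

0.846

Posterior ∝ prior × likelihood, so P(k | x) ∝ π_k f_k(x); normalise over all components.
Since both observations come from the same component, the likelihood for component k is f_k(x₁)·f_k(x₂).
  f_A = [P(loss | comp) = 0.09] × [0.09] = 0.0081
  f_B = [P(loss | comp) = 0.21] × [0.21] = 0.0441
  f_C = [P(loss | comp) = 0.40] × [0.4] = 0.16
Multiply by the mixture weights:
  π_A·f_A = 0.37 × 0.0081 = 0.002997
  π_B·f_B = 0.21 × 0.0441 = 0.009261
  π_C·f_C = 0.42 × 0.16 = 0.0672
Marginal: 0.002997 + 0.009261 + 0.0672 = 0.079458
Responsibility of Topic C: 0.0672 / 0.079458 ≈ 0.846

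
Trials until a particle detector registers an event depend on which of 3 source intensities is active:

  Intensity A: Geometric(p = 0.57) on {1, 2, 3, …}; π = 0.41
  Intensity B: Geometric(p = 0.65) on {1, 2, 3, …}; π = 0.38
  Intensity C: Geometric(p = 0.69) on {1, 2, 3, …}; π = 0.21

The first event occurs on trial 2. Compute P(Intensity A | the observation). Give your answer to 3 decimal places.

0.433

P(component k | x) = π_k·f_k(x) / marginal(x), where marginal(x) = Σ_j π_j·f_j(x).
Component likelihoods at x = 2:
  p_A = 0.2451
  p_B = 0.2275
  p_C = 0.2139
Prior × likelihood for each component:
  π_A·p_A = 0.41 × 0.2451 = 0.100491
  π_B·p_B = 0.38 × 0.2275 = 0.08645
  π_C·p_C = 0.21 × 0.2139 = 0.044919
Normaliser: 0.100491 + 0.08645 + 0.044919 = 0.23186
P(Intensity A | x) ≈ 0.433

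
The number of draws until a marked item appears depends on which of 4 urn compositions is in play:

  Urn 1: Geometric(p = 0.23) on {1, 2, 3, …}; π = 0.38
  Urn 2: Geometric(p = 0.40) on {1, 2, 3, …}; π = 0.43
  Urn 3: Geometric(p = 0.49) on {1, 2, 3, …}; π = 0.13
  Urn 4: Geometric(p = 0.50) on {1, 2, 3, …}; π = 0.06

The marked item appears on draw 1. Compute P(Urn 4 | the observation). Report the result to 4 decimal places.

0.0850

Posterior ∝ prior × likelihood, so P(k | x) ∝ w_k f_k(x); normalise over all components.
Evaluate each component's likelihood at the observed value:
  L_1 = 0.23
  L_2 = 0.4
  L_3 = 0.49
  L_4 = 0.5
Multiply by the mixture weights:
  w_1·L_1 = 0.38 × 0.23 = 0.0874
  w_2·L_2 = 0.43 × 0.4 = 0.172
  w_3·L_3 = 0.13 × 0.49 = 0.0637
  w_4·L_4 = 0.06 × 0.5 = 0.03
Marginal: 0.0874 + 0.172 + 0.0637 + 0.03 = 0.3531
P(Urn 4 | x) ≈ 0.0850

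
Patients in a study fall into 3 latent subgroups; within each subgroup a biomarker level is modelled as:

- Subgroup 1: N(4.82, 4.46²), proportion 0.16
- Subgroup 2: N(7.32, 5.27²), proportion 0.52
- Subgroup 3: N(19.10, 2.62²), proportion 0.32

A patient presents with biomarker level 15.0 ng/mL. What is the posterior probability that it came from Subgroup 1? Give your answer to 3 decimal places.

By Bayes' theorem, P(k | x) = P(Z=k) f_k(x) / Σ_j P(Z=j) f_j(x).
Evaluate each component's likelihood at the observed value:
  L_1 = (1/(4.46·√(2π)))·exp(−(15.0−4.82)²/(2·4.46²)) = 0.089449·exp(-2.60493) = 0.00661103
  L_2 = (1/(5.27·√(2π)))·exp(−(15.0−7.32)²/(2·5.27²)) = 0.075701·exp(-1.06187) = 0.0261779
  L_3 = (1/(2.62·√(2π)))·exp(−(15.0−19.10)²/(2·2.62²)) = 0.152268·exp(-1.22443) = 0.0447553
Unnormalised posteriors:
  P(Z=1)·L_1 = 0.16 × 0.00661103 = 0.00105776
  P(Z=2)·L_2 = 0.52 × 0.0261779 = 0.0136125
  P(Z=3)·L_3 = 0.32 × 0.0447553 = 0.0143217
Sum: 0.00105776 + 0.0136125 + 0.0143217 = 0.028992
So the posterior for Subgroup 1 is 0.00105776 / 0.028992 ≈ 0.036.

0.036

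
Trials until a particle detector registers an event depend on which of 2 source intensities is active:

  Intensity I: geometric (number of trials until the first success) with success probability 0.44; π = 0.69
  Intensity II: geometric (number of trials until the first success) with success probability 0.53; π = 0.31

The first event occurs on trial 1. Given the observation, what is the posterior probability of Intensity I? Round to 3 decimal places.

By Bayes' theorem, P(k | x) = π_k f_k(x) / Σ_j π_j f_j(x).
Geometric probabilities:
  L_I = 0.44·(1−0.44)^0 = 0.44·1 = 0.44
  L_II = 0.53·(1−0.53)^0 = 0.53·1 = 0.53
Multiply by the mixture weights:
  π_I·L_I = 0.69 × 0.44 = 0.3036
  π_II·L_II = 0.31 × 0.53 = 0.1643
Evidence: 0.3036 + 0.1643 = 0.4679
P(Intensity I | 1) ≈ 0.649

0.649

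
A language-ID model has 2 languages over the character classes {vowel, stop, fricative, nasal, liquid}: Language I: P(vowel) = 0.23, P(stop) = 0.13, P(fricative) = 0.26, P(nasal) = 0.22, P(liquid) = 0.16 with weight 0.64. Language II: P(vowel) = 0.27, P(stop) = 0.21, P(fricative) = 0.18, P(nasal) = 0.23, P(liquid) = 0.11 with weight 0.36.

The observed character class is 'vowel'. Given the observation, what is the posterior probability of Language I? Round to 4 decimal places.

The responsibility of component k is P(Z=k) f_k(x) divided by Σ_j P(Z=j) f_j(x).
Evaluate each component's likelihood at the observed value:
  f_I = P(vowel | comp) = 0.23
  f_II = P(vowel | comp) = 0.27
Weight by the priors:
  P(Z=I)·f_I = 0.64 × 0.23 = 0.1472
  P(Z=II)·f_II = 0.36 × 0.27 = 0.0972
Sum: 0.1472 + 0.0972 = 0.2444
So the posterior for Language I is 0.1472 / 0.2444 ≈ 0.6023.

0.6023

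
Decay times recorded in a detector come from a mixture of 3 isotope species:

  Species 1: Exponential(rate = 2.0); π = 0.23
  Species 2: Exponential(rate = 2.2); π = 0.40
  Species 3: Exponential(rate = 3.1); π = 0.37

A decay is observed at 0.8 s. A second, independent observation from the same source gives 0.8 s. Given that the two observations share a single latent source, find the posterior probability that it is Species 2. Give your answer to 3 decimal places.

P(component k | x) = π_k·f_k(x) / marginal(x), where marginal(x) = Σ_j π_j·f_j(x).
Since both observations come from the same component, the likelihood for component k is f_k(x₁)·f_k(x₂).
  p_1 = [0.403793] × [0.403793] = 0.163049
  p_2 = [0.378499] × [0.378499] = 0.143261
  p_3 = [0.259604] × [0.259604] = 0.0673942
Multiply by the mixture weights:
  π_1·p_1 = 0.23 × 0.163049 = 0.0375012
  π_2·p_2 = 0.40 × 0.143261 = 0.0573045
  π_3·p_3 = 0.37 × 0.0673942 = 0.0249359
Denominator: 0.0375012 + 0.0573045 + 0.0249359 = 0.119742
P(Species 2 | data) ≈ 0.479

0.479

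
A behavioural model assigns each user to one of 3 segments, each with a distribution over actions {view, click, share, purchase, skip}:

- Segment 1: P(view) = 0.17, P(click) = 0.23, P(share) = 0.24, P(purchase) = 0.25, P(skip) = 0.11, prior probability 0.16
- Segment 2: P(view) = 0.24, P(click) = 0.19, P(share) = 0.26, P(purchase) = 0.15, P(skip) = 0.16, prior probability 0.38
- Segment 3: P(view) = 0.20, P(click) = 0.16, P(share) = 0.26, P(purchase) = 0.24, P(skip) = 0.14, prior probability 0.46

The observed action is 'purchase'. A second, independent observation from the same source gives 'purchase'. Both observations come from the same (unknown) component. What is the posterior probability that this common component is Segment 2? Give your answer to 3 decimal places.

0.190

Apply Bayes' rule: the posterior for each component is proportional to its prior times its likelihood at x.
Since both observations come from the same component, the likelihood for component k is f_k(x₁)·f_k(x₂).
  f_1 = [P(purchase | comp) = 0.25] × [0.25] = 0.0625
  f_2 = [P(purchase | comp) = 0.15] × [0.15] = 0.0225
  f_3 = [P(purchase | comp) = 0.24] × [0.24] = 0.0576
Unnormalised posteriors:
  w_1·f_1 = 0.16 × 0.0625 = 0.01
  w_2·f_2 = 0.38 × 0.0225 = 0.00855
  w_3·f_3 = 0.46 × 0.0576 = 0.026496
Normaliser: 0.01 + 0.00855 + 0.026496 = 0.045046
Responsibility of Segment 2: 0.00855 / 0.045046 ≈ 0.190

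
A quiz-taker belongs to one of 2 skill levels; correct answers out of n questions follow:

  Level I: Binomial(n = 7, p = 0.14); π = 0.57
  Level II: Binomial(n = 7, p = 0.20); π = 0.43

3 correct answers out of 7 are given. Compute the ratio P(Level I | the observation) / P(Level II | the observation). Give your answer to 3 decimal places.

Only the two components matter; the odds are (π_i f_i(x)) / (π_j f_j(x)).
Binomial probabilities:
  L_I = 0.0525347
  L_II = 0.114688
Odds = (0.57/0.43) × (0.0525347/0.114688) = 1.32558 × 0.458066 ≈ 0.607

0.607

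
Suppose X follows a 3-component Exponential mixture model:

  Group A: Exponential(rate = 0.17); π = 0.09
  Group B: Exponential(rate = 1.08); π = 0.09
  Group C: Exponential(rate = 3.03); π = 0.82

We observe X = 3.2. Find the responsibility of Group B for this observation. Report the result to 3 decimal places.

0.253

By Bayes' theorem, P(k | x) = π_k f_k(x) / Σ_j π_j f_j(x).
Evaluate each component's likelihood at the observed value:
  f_A = 0.17·e^(−0.17·3.2) = 0.17·e^(−0.5440) = 0.0986717
  f_B = 1.08·e^(−1.08·3.2) = 1.08·e^(−3.4560) = 0.0340802
  f_C = 3.03·e^(−3.03·3.2) = 3.03·e^(−9.6960) = 0.000186433
Prior × likelihood for each component:
  π_A·f_A = 0.09 × 0.0986717 = 0.00888046
  π_B·f_B = 0.09 × 0.0340802 = 0.00306722
  π_C·f_C = 0.82 × 0.000186433 = 0.000152875
Normaliser: 0.00888046 + 0.00306722 + 0.000152875 = 0.0121005
So the posterior for Group B is 0.00306722 / 0.0121005 ≈ 0.253.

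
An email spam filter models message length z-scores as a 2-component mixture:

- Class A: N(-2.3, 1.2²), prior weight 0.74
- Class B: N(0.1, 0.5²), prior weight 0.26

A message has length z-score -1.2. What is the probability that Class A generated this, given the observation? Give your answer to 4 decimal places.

0.9581

P(component k | x) = w_k·f_k(x) / marginal(x), where marginal(x) = Σ_j w_j·f_j(x).
Normal densities:
  L_A = (1/(1.2·√(2π)))·exp(−(-1.2−-2.3)²/(2·1.2²)) = 0.332452·exp(-0.42014) = 0.218406
  L_B = (1/(0.5·√(2π)))·exp(−(-1.2−0.1)²/(2·0.5²)) = 0.797885·exp(-3.38000) = 0.0271659
Prior × likelihood for each component:
  w_A·L_A = 0.74 × 0.218406 = 0.161621
  w_B·L_B = 0.26 × 0.0271659 = 0.00706314
Sum: 0.161621 + 0.00706314 = 0.168684
Responsibility of Class A: 0.161621 / 0.168684 ≈ 0.9581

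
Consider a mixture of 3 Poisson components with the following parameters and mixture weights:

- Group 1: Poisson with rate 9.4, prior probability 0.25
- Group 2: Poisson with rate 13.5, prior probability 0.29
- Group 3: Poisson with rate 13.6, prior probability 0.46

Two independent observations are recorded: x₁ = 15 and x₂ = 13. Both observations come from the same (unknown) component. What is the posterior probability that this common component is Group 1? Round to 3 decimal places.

The responsibility of component k is w_k f_k(x) divided by Σ_j w_j f_j(x).
Since both observations come from the same component, the likelihood for component k is f_k(x₁)·f_k(x₂).
  f_1 = [0.0250063] × [0.0594311] = 0.00148615
  f_2 = [0.0945217] × [0.108914] = 0.0102947
  f_3 = [0.0955386] × [0.108473] = 0.0103633
Prior × likelihood for each component:
  w_1·f_1 = 0.25 × 0.00148615 = 0.000371538
  w_2·f_2 = 0.29 × 0.0102947 = 0.00298547
  w_3·f_3 = 0.46 × 0.0103633 = 0.00476713
Evidence: 0.000371538 + 0.00298547 + 0.00476713 = 0.00812414
So the posterior for Group 1 is 0.000371538 / 0.00812414 ≈ 0.046.

0.046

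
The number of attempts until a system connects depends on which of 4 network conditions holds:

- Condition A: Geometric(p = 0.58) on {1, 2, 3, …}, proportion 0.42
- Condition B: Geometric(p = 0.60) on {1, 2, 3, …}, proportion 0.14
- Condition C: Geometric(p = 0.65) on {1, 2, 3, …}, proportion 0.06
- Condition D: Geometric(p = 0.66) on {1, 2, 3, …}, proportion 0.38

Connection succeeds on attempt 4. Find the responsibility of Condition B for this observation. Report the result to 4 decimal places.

0.1538

By Bayes' theorem, P(k | x) = P(Z=k) f_k(x) / Σ_j P(Z=j) f_j(x).
Geometric probabilities:
  p_A = 0.58·(1−0.58)^3 = 0.58·0.074088 = 0.042971
  p_B = 0.60·(1−0.60)^3 = 0.60·0.064 = 0.0384
  p_C = 0.65·(1−0.65)^3 = 0.65·0.042875 = 0.0278687
  p_D = 0.66·(1−0.66)^3 = 0.66·0.039304 = 0.0259406
Unnormalised posteriors:
  P(Z=A)·p_A = 0.42 × 0.042971 = 0.0180478
  P(Z=B)·p_B = 0.14 × 0.0384 = 0.005376
  P(Z=C)·p_C = 0.06 × 0.0278687 = 0.00167212
  P(Z=D)·p_D = 0.38 × 0.0259406 = 0.00985744
Normaliser: 0.0180478 + 0.005376 + 0.00167212 + 0.00985744 = 0.0349534
Responsibility of Condition B: 0.005376 / 0.0349534 ≈ 0.1538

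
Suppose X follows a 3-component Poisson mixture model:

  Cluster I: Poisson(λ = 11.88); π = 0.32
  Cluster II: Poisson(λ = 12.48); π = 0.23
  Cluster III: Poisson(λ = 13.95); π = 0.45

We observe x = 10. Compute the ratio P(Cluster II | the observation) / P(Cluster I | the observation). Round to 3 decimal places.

Only the two components matter; the odds are (π_i f_i(x)) / (π_j f_j(x)).
Component likelihoods at x = 10:
  p_I = 0.106901
  p_II = 0.0960257
  p_III = 0.0672312
0.0220859 / 0.0342084 ≈ 0.646

0.646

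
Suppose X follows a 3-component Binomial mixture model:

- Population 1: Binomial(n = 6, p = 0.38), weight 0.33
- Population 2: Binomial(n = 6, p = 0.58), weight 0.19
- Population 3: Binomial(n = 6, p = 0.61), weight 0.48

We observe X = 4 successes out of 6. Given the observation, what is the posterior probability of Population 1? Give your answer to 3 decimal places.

0.160

Apply Bayes' rule: the posterior for each component is proportional to its prior times its likelihood at x.
Component likelihoods at x = 4 successes out of 6:
  f_1 = C(6,4)·0.38^4·0.62^2 = 15·0.0208514·0.3844 = 0.120229
  f_2 = C(6,4)·0.58^4·0.42^2 = 15·0.113165·0.1764 = 0.299434
  f_3 = C(6,4)·0.61^4·0.39^2 = 15·0.138458·0.1521 = 0.315893
Unnormalised posteriors:
  π_1·f_1 = 0.33 × 0.120229 = 0.0396756
  π_2·f_2 = 0.19 × 0.299434 = 0.0568926
  π_3·f_3 = 0.48 × 0.315893 = 0.151629
Sum: 0.0396756 + 0.0568926 + 0.151629 = 0.248197
P(Population 1 | the observation) = 0.0396756 / 0.248197 ≈ 0.160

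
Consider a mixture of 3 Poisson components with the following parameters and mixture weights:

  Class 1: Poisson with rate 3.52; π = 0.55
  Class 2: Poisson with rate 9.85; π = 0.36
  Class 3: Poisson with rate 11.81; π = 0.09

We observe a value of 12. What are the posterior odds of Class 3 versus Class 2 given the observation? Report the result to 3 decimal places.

Only the two components matter; the odds are (π_i f_i(x)) / (π_j f_j(x)).
Poisson probabilities:
  L_1 = 0.000223593
  L_2 = 0.0918538
  L_3 = 0.114194
Posterior odds = (π_3·L_3) / (π_2·L_2) = (0.09·0.114194) / (0.36·0.0918538) = 0.0102775 / 0.0330674 ≈ 0.311

0.311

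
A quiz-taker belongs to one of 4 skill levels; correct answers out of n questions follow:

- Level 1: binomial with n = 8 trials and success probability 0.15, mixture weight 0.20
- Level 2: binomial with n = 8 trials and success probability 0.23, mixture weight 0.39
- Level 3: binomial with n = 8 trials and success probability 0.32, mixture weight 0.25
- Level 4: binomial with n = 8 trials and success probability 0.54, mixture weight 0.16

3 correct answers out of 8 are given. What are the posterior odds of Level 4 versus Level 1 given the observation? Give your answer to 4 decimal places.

Posterior odds = (P(Z=i) f_i(x)) / (P(Z=j) f_j(x)); the normalising sum cancels.
Component likelihoods at x = 3 correct answers out of 8:
  p_1 = C(8,3)·0.15^3·0.85^5 = 56·0.003375·0.443705 = 0.0838603
  p_2 = C(8,3)·0.23^3·0.77^5 = 56·0.012167·0.270678 = 0.184427
  p_3 = C(8,3)·0.32^3·0.68^5 = 56·0.032768·0.145393 = 0.266798
  p_4 = C(8,3)·0.54^3·0.46^5 = 56·0.157464·0.0205963 = 0.181618
Posterior odds = (P(Z=4)·p_4) / (P(Z=1)·p_1) = (0.16·0.181618) / (0.20·0.0838603) = 0.0290589 / 0.0167721 ≈ 1.7326

1.7326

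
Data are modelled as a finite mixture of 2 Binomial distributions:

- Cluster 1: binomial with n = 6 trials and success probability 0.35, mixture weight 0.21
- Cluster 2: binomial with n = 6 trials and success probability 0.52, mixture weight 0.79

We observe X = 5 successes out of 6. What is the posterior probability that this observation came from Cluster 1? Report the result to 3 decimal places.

0.047

The responsibility of component k is π_k f_k(x) divided by Σ_j π_j f_j(x).
Evaluate each component's likelihood at the observed value:
  f_1 = C(6,5)·0.35^5·0.65^1 = 6·0.00525219·0.65 = 0.0204835
  f_2 = C(6,5)·0.52^5·0.48^1 = 6·0.0380204·0.48 = 0.109499
Weight by the priors:
  π_1·f_1 = 0.21 × 0.0204835 = 0.00430154
  π_2·f_2 = 0.79 × 0.109499 = 0.086504
Sum: 0.00430154 + 0.086504 = 0.0908056
P(Cluster 1 | x) = 0.00430154 / 0.0908056 ≈ 0.047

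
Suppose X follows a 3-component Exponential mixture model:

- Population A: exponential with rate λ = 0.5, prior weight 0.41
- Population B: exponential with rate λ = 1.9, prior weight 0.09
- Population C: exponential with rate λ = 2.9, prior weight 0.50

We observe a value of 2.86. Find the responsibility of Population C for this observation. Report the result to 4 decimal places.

Posterior ∝ prior × likelihood, so P(k | x) ∝ P(Z=k) f_k(x); normalise over all components.
Evaluate each component's likelihood at the observed value:
  L_A = 0.5·e^(−0.5·2.86) = 0.5·e^(−1.4300) = 0.119654
  L_B = 1.9·e^(−1.9·2.86) = 1.9·e^(−5.4340) = 0.00829464
  L_C = 2.9·e^(−2.9·2.86) = 2.9·e^(−8.2940) = 0.000725036
Weight by the priors:
  P(Z=A)·L_A = 0.41 × 0.119654 = 0.0490583
  P(Z=B)·L_B = 0.09 × 0.00829464 = 0.000746517
  P(Z=C)·L_C = 0.50 × 0.000725036 = 0.000362518
Normaliser: 0.0490583 + 0.000746517 + 0.000362518 = 0.0501674
So the posterior for Population C is 0.000362518 / 0.0501674 ≈ 0.0072.

0.0072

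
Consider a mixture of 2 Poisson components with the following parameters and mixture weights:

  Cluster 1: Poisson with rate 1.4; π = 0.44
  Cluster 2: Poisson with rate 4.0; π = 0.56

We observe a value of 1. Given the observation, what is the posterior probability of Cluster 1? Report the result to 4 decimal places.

Posterior ∝ prior × likelihood, so P(k | x) ∝ w_k f_k(x); normalise over all components.
Poisson probabilities:
  L_1 = e^(−1.4)·1.4^1/1! = 0.345236
  L_2 = e^(−4.0)·4.0^1/1! = 0.0732626
Prior × likelihood for each component:
  w_1·L_1 = 0.44 × 0.345236 = 0.151904
  w_2·L_2 = 0.56 × 0.0732626 = 0.041027
Evidence: 0.151904 + 0.041027 = 0.192931
Responsibility of Cluster 1: 0.151904 / 0.192931 ≈ 0.7873

0.7873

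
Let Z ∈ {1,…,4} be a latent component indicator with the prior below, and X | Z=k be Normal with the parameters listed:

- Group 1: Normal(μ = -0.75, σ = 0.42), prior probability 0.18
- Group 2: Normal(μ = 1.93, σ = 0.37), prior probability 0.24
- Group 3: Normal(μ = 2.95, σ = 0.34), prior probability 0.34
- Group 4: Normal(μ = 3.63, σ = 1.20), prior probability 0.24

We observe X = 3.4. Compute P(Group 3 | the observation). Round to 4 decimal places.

P(component k | x) = π_k·f_k(x) / marginal(x), where marginal(x) = Σ_j π_j·f_j(x).
Normal densities:
  L_1 = (1/(0.42·√(2π)))·exp(−(3.4−-0.75)²/(2·0.42²)) = 0.949863·exp(-48.81661) = 5.98241e-22
  L_2 = (1/(0.37·√(2π)))·exp(−(3.4−1.93)²/(2·0.37²)) = 1.078222·exp(-7.89226) = 0.000402851
  L_3 = (1/(0.34·√(2π)))·exp(−(3.4−2.95)²/(2·0.34²)) = 1.173360·exp(-0.87587) = 0.488706
  L_4 = (1/(1.20·√(2π)))·exp(−(3.4−3.63)²/(2·1.20²)) = 0.332452·exp(-0.01837) = 0.326401
Weight by the priors:
  π_1·L_1 = 0.18 × 5.98241e-22 = 1.07683e-22
  π_2·L_2 = 0.24 × 0.000402851 = 9.66843e-05
  π_3·L_3 = 0.34 × 0.488706 = 0.16616
  π_4·L_4 = 0.24 × 0.326401 = 0.0783363
Denominator: 1.07683e-22 + 9.66843e-05 + 0.16616 + 0.0783363 = 0.244593
So the posterior for Group 3 is 0.16616 / 0.244593 ≈ 0.6793.

0.6793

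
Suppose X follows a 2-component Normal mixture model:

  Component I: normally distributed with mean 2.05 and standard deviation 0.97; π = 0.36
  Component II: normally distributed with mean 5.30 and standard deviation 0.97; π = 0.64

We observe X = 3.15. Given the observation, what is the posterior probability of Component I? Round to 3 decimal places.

0.775

P(component k | x) = w_k·f_k(x) / marginal(x), where marginal(x) = Σ_j w_j·f_j(x).
Normal densities:
  L_I = (1/(0.97·√(2π)))·exp(−(3.15−2.05)²/(2·0.97²)) = 0.411281·exp(-0.64300) = 0.216215
  L_II = (1/(0.97·√(2π)))·exp(−(3.15−5.30)²/(2·0.97²)) = 0.411281·exp(-2.45642) = 0.0352636
Weight by the priors:
  w_I·L_I = 0.36 × 0.216215 = 0.0778375
  w_II·L_II = 0.64 × 0.0352636 = 0.0225687
Marginal: 0.0778375 + 0.0225687 = 0.100406
P(Component I | 3.15) ≈ 0.775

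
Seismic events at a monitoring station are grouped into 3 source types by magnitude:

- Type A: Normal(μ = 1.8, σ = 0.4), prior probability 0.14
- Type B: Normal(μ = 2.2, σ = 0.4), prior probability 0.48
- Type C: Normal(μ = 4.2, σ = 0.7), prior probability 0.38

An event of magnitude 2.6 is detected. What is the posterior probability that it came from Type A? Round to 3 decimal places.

Apply Bayes' rule: the posterior for each component is proportional to its prior times its likelihood at x.
Component likelihoods at x = 2.6:
  p_A = (1/(0.4·√(2π)))·exp(−(2.6−1.8)²/(2·0.4²)) = 0.997356·exp(-2.00000) = 0.134977
  p_B = (1/(0.4·√(2π)))·exp(−(2.6−2.2)²/(2·0.4²)) = 0.997356·exp(-0.50000) = 0.604927
  p_C = (1/(0.7·√(2π)))·exp(−(2.6−4.2)²/(2·0.7²)) = 0.569918·exp(-2.61224) = 0.0418147
Prior × likelihood for each component:
  w_A·p_A = 0.14 × 0.134977 = 0.0188968
  w_B·p_B = 0.48 × 0.604927 = 0.290365
  w_C·p_C = 0.38 × 0.0418147 = 0.0158896
Denominator: 0.0188968 + 0.290365 + 0.0158896 = 0.325151
P(Type A | 2.6) = 0.0188968 / 0.325151 ≈ 0.058

0.058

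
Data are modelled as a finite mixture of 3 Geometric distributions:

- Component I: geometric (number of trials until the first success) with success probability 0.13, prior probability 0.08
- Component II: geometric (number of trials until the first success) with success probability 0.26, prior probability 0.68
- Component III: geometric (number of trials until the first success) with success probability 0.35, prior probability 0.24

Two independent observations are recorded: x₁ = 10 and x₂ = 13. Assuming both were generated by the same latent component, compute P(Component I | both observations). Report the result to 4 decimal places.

0.4579

By Bayes' theorem, P(k | x) = π_k f_k(x) / Σ_j π_j f_j(x).
Since both observations come from the same component, the likelihood for component k is f_k(x₁)·f_k(x₂).
  L_I = [0.13·(1−0.13)^9 = 0.13·0.285544 = 0.0371207] × [0.0244441] = 0.000907384
  L_II = [0.26·(1−0.26)^9 = 0.26·0.0665404 = 0.0173005] × [0.00701058] = 0.000121287
  L_III = [0.35·(1−0.35)^9 = 0.35·0.0207119 = 0.00724917] × [0.0019908] = 1.44317e-05
Weight by the priors:
  π_I·L_I = 0.08 × 0.000907384 = 7.25907e-05
  π_II·L_II = 0.68 × 0.000121287 = 8.24749e-05
  π_III·L_III = 0.24 × 1.44317e-05 = 3.4636e-06
Denominator: 7.25907e-05 + 8.24749e-05 + 3.4636e-06 = 0.000158529
Responsibility of Component I: 7.25907e-05 / 0.000158529 ≈ 0.4579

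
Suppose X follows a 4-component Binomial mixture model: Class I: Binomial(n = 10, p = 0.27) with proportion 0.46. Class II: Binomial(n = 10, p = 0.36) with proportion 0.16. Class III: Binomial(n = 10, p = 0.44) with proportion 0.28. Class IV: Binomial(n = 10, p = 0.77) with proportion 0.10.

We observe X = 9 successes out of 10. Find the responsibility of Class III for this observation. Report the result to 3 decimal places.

By Bayes' theorem, P(k | x) = P(Z=k) f_k(x) / Σ_j P(Z=j) f_j(x).
Component likelihoods at x = 9 successes out of 10:
  p_I = C(10,9)·0.27^9·0.73^1 = 10·7.6256e-06·0.73 = 5.56669e-05
  p_II = C(10,9)·0.36^9·0.64^1 = 10·0.00010156·0.64 = 0.000649984
  p_III = C(10,9)·0.44^9·0.56^1 = 10·0.000618122·0.56 = 0.00346148
  p_IV = C(10,9)·0.77^9·0.23^1 = 10·0.0951517·0.23 = 0.218849
Weight by the priors:
  P(Z=I)·p_I = 0.46 × 5.56669e-05 = 2.56068e-05
  P(Z=II)·p_II = 0.16 × 0.000649984 = 0.000103997
  P(Z=III)·p_III = 0.28 × 0.00346148 = 0.000969215
  P(Z=IV)·p_IV = 0.10 × 0.218849 = 0.0218849
Marginal: 2.56068e-05 + 0.000103997 + 0.000969215 + 0.0218849 = 0.0229837
So the posterior for Class III is 0.000969215 / 0.0229837 ≈ 0.042.

0.042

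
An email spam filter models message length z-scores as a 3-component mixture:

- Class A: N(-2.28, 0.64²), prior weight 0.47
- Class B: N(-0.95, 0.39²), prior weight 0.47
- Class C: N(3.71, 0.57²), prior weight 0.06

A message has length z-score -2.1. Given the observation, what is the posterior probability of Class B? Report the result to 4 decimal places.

Apply Bayes' rule: the posterior for each component is proportional to its prior times its likelihood at x.
Evaluate each component's likelihood at the observed value:
  L_A = (1/(0.64·√(2π)))·exp(−(-2.1−-2.28)²/(2·0.64²)) = 0.623347·exp(-0.03955) = 0.599175
  L_B = (1/(0.39·√(2π)))·exp(−(-2.1−-0.95)²/(2·0.39²)) = 1.022929·exp(-4.34747) = 0.0132362
  L_C = (1/(0.57·√(2π)))·exp(−(-2.1−3.71)²/(2·0.57²)) = 0.699899·exp(-51.94845) = 1.92359e-23
Unnormalised posteriors:
  P(Z=A)·L_A = 0.47 × 0.599175 = 0.281612
  P(Z=B)·L_B = 0.47 × 0.0132362 = 0.00622102
  P(Z=C)·L_C = 0.06 × 1.92359e-23 = 1.15415e-24
Normaliser: 0.281612 + 0.00622102 + 1.15415e-24 = 0.287833
P(Class B | -2.1) = 0.00622102 / 0.287833 ≈ 0.0216

0.0216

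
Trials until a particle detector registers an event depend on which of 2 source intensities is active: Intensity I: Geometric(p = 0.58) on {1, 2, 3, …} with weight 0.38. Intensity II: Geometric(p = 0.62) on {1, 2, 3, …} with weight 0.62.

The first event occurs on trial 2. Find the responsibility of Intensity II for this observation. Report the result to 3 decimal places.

The responsibility of component k is w_k f_k(x) divided by Σ_j w_j f_j(x).
Geometric probabilities:
  p_I = 0.58·(1−0.58)^1 = 0.58·0.42 = 0.2436
  p_II = 0.62·(1−0.62)^1 = 0.62·0.38 = 0.2356
Weight by the priors:
  w_I·p_I = 0.38 × 0.2436 = 0.092568
  w_II·p_II = 0.62 × 0.2356 = 0.146072
Marginal: 0.092568 + 0.146072 = 0.23864
Responsibility of Intensity II: 0.146072 / 0.23864 ≈ 0.612

0.612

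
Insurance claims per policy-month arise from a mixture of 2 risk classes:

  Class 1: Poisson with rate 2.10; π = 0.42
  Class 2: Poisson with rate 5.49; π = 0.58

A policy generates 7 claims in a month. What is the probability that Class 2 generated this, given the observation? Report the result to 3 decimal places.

Apply Bayes' rule: the posterior for each component is proportional to its prior times its likelihood at x.
Evaluate each component's likelihood at the observed value:
  p_1 = e^(−2.10)·2.10^7/7! = 0.00437609
  p_2 = e^(−5.49)·5.49^7/7! = 0.123112
Weight by the priors:
  π_1·p_1 = 0.42 × 0.00437609 = 0.00183796
  π_2·p_2 = 0.58 × 0.123112 = 0.0714048
Evidence: 0.00183796 + 0.0714048 = 0.0732427
P(Class 2 | data) = 0.0714048 / 0.0732427 ≈ 0.975

0.975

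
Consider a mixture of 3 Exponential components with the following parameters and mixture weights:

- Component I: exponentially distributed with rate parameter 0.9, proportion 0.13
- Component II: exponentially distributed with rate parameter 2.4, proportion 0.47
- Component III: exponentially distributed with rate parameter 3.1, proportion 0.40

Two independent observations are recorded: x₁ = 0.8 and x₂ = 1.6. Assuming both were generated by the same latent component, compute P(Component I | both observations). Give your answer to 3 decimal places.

0.530

Apply Bayes' rule: the posterior for each component is proportional to its prior times its likelihood at x.
Since both observations come from the same component, the likelihood for component k is f_k(x₁)·f_k(x₂).
  p_I = [0.438077] × [0.213235] = 0.0934133
  p_II = [0.351857] × [0.0515846] = 0.0181504
  p_III = [0.259604] × [0.0217401] = 0.00564381
Prior × likelihood for each component:
  π_I·p_I = 0.13 × 0.0934133 = 0.0121437
  π_II·p_II = 0.47 × 0.0181504 = 0.00853069
  π_III·p_III = 0.40 × 0.00564381 = 0.00225752
Sum: 0.0121437 + 0.00853069 + 0.00225752 = 0.0229319
P(Component I | x₁,x₂) = 0.0121437 / 0.0229319 ≈ 0.530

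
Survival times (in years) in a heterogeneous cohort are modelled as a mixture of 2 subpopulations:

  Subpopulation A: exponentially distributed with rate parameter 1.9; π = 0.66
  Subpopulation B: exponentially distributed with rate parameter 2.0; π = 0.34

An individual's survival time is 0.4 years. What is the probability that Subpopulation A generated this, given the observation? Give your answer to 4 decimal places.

The responsibility of component k is P(Z=k) f_k(x) divided by Σ_j P(Z=j) f_j(x).
Evaluate each component's likelihood at the observed value:
  p_A = 1.9·e^(−1.9·0.4) = 1.9·e^(−0.7600) = 0.888566
  p_B = 2.0·e^(−2.0·0.4) = 2.0·e^(−0.8000) = 0.898658
Unnormalised posteriors:
  P(Z=A)·p_A = 0.66 × 0.888566 = 0.586454
  P(Z=B)·p_B = 0.34 × 0.898658 = 0.305544
Normaliser: 0.586454 + 0.305544 = 0.891997
Responsibility of Subpopulation A: 0.586454 / 0.891997 ≈ 0.6575

0.6575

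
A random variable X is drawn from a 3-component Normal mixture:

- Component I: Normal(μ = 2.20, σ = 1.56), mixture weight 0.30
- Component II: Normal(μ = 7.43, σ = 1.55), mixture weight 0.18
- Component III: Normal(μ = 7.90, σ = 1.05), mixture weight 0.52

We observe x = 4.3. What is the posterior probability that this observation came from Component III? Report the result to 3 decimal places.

P(component k | x) = π_k·f_k(x) / marginal(x), where marginal(x) = Σ_j π_j·f_j(x).
Component likelihoods at x = 4.3:
  L_I = 0.103344
  L_II = 0.033504
  L_III = 0.00106447
Multiply by the mixture weights:
  π_I·L_I = 0.30 × 0.103344 = 0.0310033
  π_II·L_II = 0.18 × 0.033504 = 0.00603072
  π_III·L_III = 0.52 × 0.00106447 = 0.000553524
Sum: 0.0310033 + 0.00603072 + 0.000553524 = 0.0375875
So the posterior for Component III is 0.000553524 / 0.0375875 ≈ 0.015.

0.015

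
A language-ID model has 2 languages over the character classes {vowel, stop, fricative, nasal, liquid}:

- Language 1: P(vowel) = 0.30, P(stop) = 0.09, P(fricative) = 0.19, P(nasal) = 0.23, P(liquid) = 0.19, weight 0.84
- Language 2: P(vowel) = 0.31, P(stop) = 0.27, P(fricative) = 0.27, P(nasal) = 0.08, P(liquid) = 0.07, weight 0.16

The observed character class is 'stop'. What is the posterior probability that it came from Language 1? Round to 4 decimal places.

Posterior ∝ prior × likelihood, so P(k | x) ∝ π_k f_k(x); normalise over all components.
Categorical probabilities:
  p_1 = 0.09
  p_2 = 0.27
Weight by the priors:
  π_1·p_1 = 0.84 × 0.09 = 0.0756
  π_2·p_2 = 0.16 × 0.27 = 0.0432
Sum: 0.0756 + 0.0432 = 0.1188
So the posterior for Language 1 is 0.0756 / 0.1188 ≈ 0.6364.

0.6364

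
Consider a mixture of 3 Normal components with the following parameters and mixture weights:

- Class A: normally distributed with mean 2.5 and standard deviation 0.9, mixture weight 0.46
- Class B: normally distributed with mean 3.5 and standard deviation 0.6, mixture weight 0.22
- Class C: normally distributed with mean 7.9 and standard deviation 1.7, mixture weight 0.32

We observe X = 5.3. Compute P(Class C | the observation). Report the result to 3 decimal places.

0.878

Posterior ∝ prior × likelihood, so P(k | x) ∝ P(Z=k) f_k(x); normalise over all components.
Evaluate each component's likelihood at the observed value:
  p_A = (1/(0.9·√(2π)))·exp(−(5.3−2.5)²/(2·0.9²)) = 0.443269·exp(-4.83951) = 0.00350668
  p_B = (1/(0.6·√(2π)))·exp(−(5.3−3.5)²/(2·0.6²)) = 0.664904·exp(-4.50000) = 0.00738641
  p_C = (1/(1.7·√(2π)))·exp(−(5.3−7.9)²/(2·1.7²)) = 0.234672·exp(-1.16955) = 0.0728672
Multiply by the mixture weights:
  P(Z=A)·p_A = 0.46 × 0.00350668 = 0.00161308
  P(Z=B)·p_B = 0.22 × 0.00738641 = 0.00162501
  P(Z=C)·p_C = 0.32 × 0.0728672 = 0.0233175
Evidence: 0.00161308 + 0.00162501 + 0.0233175 = 0.0265556
P(Class C | 5.3) ≈ 0.878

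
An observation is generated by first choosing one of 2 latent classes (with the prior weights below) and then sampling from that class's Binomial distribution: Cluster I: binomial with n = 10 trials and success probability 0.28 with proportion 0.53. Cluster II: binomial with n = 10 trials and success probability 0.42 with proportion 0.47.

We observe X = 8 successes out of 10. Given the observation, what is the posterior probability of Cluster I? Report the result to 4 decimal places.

Posterior ∝ prior × likelihood, so P(k | x) ∝ π_k f_k(x); normalise over all components.
Evaluate each component's likelihood at the observed value:
  p_I = C(10,8)·0.28^8·0.72^2 = 45·3.77802e-05·0.5184 = 0.000881337
  p_II = C(10,8)·0.42^8·0.58^2 = 45·0.000968265·0.3364 = 0.0146576
Weight by the priors:
  π_I·p_I = 0.53 × 0.000881337 = 0.000467108
  π_II·p_II = 0.47 × 0.0146576 = 0.00688907
Normaliser: 0.000467108 + 0.00688907 = 0.00735618
P(Cluster I | 8 successes out of 10) ≈ 0.0635

0.0635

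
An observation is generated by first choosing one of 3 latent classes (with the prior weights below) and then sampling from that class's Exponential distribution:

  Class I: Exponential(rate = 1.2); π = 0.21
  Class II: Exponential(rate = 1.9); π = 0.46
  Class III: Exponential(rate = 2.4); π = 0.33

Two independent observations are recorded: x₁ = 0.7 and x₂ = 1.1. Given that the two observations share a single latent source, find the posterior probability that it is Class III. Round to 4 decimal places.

By Bayes' theorem, P(k | x) = w_k f_k(x) / Σ_j w_j f_j(x).
Since both observations come from the same component, the likelihood for component k is f_k(x₁)·f_k(x₂).
  p_I = [1.2·e^(−1.2·0.7) = 1.2·e^(−0.8400) = 0.518053] × [0.320562] = 0.166068
  p_II = [1.9·e^(−1.9·0.7) = 1.9·e^(−1.3300) = 0.502507] × [0.235006] = 0.118092
  p_III = [2.4·e^(−2.4·0.7) = 2.4·e^(−1.6800) = 0.447298] × [0.171267] = 0.0766073
Prior × likelihood for each component:
  w_I·p_I = 0.21 × 0.166068 = 0.0348743
  w_II·p_II = 0.46 × 0.118092 = 0.0543223
  w_III·p_III = 0.33 × 0.0766073 = 0.0252804
Evidence: 0.0348743 + 0.0543223 + 0.0252804 = 0.114477
Responsibility of Class III: 0.0252804 / 0.114477 ≈ 0.2208

0.2208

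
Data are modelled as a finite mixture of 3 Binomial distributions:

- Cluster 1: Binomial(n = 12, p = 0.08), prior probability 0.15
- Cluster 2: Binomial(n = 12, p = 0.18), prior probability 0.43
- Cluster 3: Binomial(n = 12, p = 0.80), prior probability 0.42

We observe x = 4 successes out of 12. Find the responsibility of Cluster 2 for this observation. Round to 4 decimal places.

0.9625

Posterior ∝ prior × likelihood, so P(k | x) ∝ P(Z=k) f_k(x); normalise over all components.
Evaluate each component's likelihood at the observed value:
  f_1 = C(12,4)·0.08^4·0.92^8 = 495·4.096e-05·0.513219 = 0.0104056
  f_2 = C(12,4)·0.18^4·0.82^8 = 495·0.00104976·0.204414 = 0.10622
  f_3 = C(12,4)·0.80^4·0.20^8 = 495·0.4096·2.56e-06 = 0.000519045
Weight by the priors:
  P(Z=1)·f_1 = 0.15 × 0.0104056 = 0.00156084
  P(Z=2)·f_2 = 0.43 × 0.10622 = 0.0456746
  P(Z=3)·f_3 = 0.42 × 0.000519045 = 0.000217999
Sum: 0.00156084 + 0.0456746 + 0.000217999 = 0.0474534
Responsibility of Cluster 2: 0.0456746 / 0.0474534 ≈ 0.9625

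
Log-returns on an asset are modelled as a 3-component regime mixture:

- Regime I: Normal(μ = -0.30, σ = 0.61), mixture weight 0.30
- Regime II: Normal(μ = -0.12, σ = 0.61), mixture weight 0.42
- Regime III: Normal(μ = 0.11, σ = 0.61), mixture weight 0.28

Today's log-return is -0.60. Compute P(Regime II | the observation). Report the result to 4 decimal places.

0.4303

The responsibility of component k is w_k f_k(x) divided by Σ_j w_j f_j(x).
Evaluate each component's likelihood at the observed value:
  L_I = (1/(0.61·√(2π)))·exp(−(-0.60−-0.30)²/(2·0.61²)) = 0.654004·exp(-0.12094) = 0.579507
  L_II = (1/(0.61·√(2π)))·exp(−(-0.60−-0.12)²/(2·0.61²)) = 0.654004·exp(-0.30959) = 0.479872
  L_III = (1/(0.61·√(2π)))·exp(−(-0.60−0.11)²/(2·0.61²)) = 0.654004·exp(-0.67737) = 0.332201
Unnormalised posteriors:
  w_I·L_I = 0.30 × 0.579507 = 0.173852
  w_II·L_II = 0.42 × 0.479872 = 0.201546
  w_III·L_III = 0.28 × 0.332201 = 0.0930164
Normaliser: 0.173852 + 0.201546 + 0.0930164 = 0.468415
Responsibility of Regime II: 0.201546 / 0.468415 ≈ 0.4303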